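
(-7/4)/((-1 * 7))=1/4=0.25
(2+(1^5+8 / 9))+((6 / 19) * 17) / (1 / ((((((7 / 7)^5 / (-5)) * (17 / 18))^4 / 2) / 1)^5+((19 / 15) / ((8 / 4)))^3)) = 5.25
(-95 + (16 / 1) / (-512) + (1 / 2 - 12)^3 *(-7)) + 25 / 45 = 3038875 / 288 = 10551.65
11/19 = 0.58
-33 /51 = -11 /17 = -0.65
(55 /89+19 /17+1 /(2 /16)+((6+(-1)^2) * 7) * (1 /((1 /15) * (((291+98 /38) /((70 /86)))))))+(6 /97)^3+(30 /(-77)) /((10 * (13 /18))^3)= 16490558021093625561471 /1400754050901709854350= 11.77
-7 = -7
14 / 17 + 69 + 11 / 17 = 1198 / 17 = 70.47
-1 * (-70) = 70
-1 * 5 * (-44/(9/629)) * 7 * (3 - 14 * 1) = -1183917.78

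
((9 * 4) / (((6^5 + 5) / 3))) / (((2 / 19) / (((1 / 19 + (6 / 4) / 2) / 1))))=0.11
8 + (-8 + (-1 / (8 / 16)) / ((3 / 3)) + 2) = 0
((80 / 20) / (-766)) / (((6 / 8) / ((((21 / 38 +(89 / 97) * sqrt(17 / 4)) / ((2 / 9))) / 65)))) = -534 * sqrt(17) / 2414815 - 126 / 473005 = -0.00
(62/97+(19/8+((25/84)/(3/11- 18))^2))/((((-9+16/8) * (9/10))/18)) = -15690566915/1821786876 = -8.61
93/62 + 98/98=5/2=2.50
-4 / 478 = -0.01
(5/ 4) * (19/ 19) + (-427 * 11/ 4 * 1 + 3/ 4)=-1172.25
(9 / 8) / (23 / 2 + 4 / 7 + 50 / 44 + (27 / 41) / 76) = 59983 / 704678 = 0.09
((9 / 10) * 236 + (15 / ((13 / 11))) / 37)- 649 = -1049198 / 2405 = -436.26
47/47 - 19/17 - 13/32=-0.52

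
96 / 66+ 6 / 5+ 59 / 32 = 4.50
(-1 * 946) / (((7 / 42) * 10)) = -2838 / 5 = -567.60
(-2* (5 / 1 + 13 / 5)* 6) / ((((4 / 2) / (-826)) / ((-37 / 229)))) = -6968136 / 1145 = -6085.71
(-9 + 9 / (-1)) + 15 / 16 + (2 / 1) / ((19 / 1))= -5155 / 304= -16.96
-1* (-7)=7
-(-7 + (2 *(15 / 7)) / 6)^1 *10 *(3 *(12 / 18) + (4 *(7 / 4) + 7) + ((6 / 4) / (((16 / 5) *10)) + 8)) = 84645 / 56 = 1511.52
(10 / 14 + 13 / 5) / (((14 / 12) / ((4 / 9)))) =928 / 735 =1.26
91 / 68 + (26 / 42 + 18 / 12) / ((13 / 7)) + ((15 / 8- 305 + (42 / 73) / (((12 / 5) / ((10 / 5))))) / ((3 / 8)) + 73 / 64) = -2488668553 / 3097536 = -803.43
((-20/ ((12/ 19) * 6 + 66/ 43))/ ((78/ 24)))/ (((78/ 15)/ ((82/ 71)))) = -267976/ 1043913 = -0.26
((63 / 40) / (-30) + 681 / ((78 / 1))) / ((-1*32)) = -0.27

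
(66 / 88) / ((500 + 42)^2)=3 / 1175056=0.00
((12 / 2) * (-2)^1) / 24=-1 / 2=-0.50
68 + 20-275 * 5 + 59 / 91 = -117058 / 91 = -1286.35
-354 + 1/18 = -6371/18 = -353.94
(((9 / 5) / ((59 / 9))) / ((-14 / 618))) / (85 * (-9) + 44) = 243 / 14455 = 0.02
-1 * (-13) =13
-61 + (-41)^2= 1620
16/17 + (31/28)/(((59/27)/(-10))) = -57929/14042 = -4.13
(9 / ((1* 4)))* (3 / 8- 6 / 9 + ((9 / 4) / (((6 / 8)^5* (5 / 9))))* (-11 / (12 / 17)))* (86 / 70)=-4121507 / 5600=-735.98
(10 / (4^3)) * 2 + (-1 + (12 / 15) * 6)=329 / 80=4.11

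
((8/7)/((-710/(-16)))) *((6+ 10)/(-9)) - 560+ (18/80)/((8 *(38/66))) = -15229587103/27195840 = -560.00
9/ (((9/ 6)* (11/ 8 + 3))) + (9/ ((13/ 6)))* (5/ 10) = 1569/ 455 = 3.45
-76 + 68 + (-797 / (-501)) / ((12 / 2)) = -23251 / 3006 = -7.73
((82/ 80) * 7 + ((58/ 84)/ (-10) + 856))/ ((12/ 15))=725009/ 672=1078.88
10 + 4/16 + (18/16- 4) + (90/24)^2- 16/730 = 125067/5840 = 21.42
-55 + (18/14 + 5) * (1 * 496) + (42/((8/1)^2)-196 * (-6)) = 949619/224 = 4239.37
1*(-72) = -72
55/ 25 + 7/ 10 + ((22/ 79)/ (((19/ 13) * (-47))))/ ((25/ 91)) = 10177263/ 3527350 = 2.89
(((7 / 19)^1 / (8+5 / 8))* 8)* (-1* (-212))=94976 / 1311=72.45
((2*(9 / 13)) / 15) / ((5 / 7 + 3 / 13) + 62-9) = 42 / 24545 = 0.00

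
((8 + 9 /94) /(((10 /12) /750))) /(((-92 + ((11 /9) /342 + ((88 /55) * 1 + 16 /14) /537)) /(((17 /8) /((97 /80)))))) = -66036927915000 /475726347883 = -138.81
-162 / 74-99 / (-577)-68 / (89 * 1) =-5285318 / 1900061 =-2.78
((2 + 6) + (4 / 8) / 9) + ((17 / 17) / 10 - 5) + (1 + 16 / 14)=1669 / 315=5.30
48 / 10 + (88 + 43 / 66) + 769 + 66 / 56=3989971 / 4620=863.63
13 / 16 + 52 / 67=1703 / 1072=1.59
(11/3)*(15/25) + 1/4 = 49/20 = 2.45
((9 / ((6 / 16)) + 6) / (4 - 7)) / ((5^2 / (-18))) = 36 / 5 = 7.20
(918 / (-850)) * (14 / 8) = -189 / 100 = -1.89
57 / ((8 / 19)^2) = 20577 / 64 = 321.52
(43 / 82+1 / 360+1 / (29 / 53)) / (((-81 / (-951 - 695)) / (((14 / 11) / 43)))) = 5806678969 / 4099874130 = 1.42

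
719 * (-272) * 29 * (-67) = 379988624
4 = 4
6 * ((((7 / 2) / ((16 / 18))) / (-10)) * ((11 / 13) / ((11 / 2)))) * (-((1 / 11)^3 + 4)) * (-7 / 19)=-1408995 / 2630056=-0.54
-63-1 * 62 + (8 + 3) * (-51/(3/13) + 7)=-2479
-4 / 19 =-0.21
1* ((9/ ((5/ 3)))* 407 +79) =11384/ 5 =2276.80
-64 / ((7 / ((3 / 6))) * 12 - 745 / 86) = -5504 / 13703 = -0.40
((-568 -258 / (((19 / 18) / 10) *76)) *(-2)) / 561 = 433316 / 202521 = 2.14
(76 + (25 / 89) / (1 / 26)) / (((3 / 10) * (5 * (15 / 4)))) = 59312 / 4005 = 14.81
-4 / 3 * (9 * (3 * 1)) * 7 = -252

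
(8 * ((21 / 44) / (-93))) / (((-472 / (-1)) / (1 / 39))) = -7 / 3138564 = -0.00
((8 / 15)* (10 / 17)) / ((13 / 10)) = 160 / 663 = 0.24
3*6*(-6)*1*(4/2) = -216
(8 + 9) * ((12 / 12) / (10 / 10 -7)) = -17 / 6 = -2.83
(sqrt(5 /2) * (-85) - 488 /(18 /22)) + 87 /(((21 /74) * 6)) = -34357 /63 - 85 * sqrt(10) /2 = -679.75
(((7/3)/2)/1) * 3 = 7/2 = 3.50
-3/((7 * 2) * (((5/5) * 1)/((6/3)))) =-3/7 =-0.43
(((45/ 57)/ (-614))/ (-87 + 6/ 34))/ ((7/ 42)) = 85/ 956612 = 0.00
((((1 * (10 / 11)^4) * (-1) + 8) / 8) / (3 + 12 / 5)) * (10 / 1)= 669550 / 395307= 1.69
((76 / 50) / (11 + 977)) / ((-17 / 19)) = -19 / 11050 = -0.00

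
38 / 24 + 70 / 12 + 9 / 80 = 1807 / 240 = 7.53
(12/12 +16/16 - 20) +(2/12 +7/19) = -1991/114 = -17.46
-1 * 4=-4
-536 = -536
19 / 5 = 3.80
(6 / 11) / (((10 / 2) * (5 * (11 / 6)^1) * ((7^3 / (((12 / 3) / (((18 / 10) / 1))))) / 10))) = 32 / 41503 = 0.00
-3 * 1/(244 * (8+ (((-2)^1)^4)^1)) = -1/1952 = -0.00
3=3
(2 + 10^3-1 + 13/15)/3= 15028/45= 333.96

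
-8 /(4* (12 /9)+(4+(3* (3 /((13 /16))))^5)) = -2227758 /46440622219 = -0.00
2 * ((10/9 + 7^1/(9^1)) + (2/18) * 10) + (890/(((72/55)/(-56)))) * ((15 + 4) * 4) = -26041346/9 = -2893482.89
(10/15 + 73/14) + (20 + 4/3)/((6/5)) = 2981/126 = 23.66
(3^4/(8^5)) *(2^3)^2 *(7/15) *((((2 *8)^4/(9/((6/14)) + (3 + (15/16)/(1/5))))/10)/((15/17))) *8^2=458752/375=1223.34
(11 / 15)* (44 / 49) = 484 / 735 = 0.66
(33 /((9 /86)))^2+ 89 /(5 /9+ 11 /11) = 12536033 /126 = 99492.33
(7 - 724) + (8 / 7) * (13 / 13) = -5011 / 7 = -715.86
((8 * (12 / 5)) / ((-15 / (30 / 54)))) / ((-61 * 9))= 32 / 24705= 0.00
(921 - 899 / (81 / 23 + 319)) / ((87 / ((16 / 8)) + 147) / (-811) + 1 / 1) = 1200.11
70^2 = 4900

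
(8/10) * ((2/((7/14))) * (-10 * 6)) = -192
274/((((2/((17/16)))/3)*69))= 6.33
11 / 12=0.92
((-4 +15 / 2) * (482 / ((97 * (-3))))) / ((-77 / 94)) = 22654 / 3201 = 7.08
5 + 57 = 62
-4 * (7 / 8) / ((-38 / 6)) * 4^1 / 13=42 / 247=0.17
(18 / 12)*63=189 / 2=94.50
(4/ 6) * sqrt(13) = 2 * sqrt(13)/ 3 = 2.40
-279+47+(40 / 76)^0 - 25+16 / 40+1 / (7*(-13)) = -116303 / 455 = -255.61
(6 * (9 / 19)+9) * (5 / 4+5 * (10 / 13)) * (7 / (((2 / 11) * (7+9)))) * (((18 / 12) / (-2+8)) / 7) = 655875 / 126464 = 5.19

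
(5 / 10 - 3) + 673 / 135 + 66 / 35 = 8261 / 1890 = 4.37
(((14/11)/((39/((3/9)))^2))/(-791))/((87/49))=-98/1480342149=-0.00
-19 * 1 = -19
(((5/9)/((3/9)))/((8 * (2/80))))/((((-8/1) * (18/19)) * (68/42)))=-3325/4896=-0.68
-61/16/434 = -61/6944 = -0.01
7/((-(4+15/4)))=-28/31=-0.90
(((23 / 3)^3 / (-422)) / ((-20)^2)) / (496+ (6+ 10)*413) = -12167 / 32377190400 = -0.00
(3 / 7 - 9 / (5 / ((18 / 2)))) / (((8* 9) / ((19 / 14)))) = -437 / 1470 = -0.30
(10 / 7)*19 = 190 / 7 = 27.14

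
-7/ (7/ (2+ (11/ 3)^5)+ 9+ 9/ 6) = -323074/ 485097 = -0.67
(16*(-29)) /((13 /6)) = -214.15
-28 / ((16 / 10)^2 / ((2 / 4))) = -5.47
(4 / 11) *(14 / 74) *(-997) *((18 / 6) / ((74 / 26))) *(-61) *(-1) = -66412164 / 15059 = -4410.13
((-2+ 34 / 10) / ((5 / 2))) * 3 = 42 / 25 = 1.68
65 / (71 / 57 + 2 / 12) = 7410 / 161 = 46.02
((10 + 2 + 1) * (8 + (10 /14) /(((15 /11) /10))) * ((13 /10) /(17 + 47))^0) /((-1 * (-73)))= 3614 /1533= 2.36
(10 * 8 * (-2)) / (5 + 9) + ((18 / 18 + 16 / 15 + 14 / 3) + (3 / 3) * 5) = 32 / 105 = 0.30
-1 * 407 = -407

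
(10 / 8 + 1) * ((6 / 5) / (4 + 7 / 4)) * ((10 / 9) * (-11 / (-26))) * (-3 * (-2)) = 396 / 299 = 1.32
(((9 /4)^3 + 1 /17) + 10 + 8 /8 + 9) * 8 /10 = 34217 /1360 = 25.16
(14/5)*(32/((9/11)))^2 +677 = 2008841/405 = 4960.10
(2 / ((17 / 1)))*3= 6 / 17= 0.35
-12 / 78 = -2 / 13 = -0.15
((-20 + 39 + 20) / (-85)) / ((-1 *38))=39 / 3230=0.01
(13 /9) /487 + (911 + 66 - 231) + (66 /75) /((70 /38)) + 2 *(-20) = 706.48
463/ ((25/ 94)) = 43522/ 25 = 1740.88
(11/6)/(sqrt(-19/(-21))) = 11* sqrt(399)/114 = 1.93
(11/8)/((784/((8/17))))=0.00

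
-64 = -64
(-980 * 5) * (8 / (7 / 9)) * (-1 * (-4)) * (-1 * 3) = 604800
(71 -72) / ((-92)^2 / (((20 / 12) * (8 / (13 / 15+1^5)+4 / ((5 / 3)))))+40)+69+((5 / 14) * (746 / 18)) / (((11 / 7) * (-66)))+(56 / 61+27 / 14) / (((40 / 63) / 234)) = 34738553384833 / 31072829040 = 1117.97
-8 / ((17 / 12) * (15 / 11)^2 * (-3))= 3872 / 3825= 1.01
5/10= 1/2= 0.50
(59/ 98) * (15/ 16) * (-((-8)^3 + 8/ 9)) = 169625/ 588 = 288.48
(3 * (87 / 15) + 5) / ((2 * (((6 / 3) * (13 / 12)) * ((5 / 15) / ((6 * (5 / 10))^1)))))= 3024 / 65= 46.52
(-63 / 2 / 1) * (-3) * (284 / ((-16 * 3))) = -559.12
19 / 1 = 19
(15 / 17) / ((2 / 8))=60 / 17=3.53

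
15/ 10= 3/ 2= 1.50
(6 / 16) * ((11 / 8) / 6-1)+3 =347 / 128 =2.71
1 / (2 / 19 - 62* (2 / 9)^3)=-1.74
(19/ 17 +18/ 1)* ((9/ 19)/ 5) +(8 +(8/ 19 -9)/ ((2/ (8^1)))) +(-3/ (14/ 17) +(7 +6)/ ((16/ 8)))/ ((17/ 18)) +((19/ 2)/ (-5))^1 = -528609/ 22610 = -23.38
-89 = -89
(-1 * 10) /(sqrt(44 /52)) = -10 * sqrt(143) /11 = -10.87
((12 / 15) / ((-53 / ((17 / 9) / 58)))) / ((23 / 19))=-646 / 1590795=-0.00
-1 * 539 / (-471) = 539 / 471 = 1.14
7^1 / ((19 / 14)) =98 / 19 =5.16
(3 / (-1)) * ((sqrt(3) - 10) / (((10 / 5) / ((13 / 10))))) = 39 / 2 - 39 * sqrt(3) / 20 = 16.12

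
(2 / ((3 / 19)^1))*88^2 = 294272 / 3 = 98090.67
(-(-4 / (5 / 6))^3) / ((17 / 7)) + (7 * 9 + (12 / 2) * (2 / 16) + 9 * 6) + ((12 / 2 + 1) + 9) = 1523947 / 8500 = 179.29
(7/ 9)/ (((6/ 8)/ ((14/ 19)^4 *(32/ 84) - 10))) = -108240328/ 10556001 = -10.25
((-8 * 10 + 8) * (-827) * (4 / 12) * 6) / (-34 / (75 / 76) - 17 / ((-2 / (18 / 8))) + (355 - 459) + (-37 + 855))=71452800 / 419203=170.45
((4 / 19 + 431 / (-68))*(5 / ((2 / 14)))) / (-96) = 92365 / 41344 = 2.23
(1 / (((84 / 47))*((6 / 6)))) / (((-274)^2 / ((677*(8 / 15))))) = 0.00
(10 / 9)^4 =10000 / 6561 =1.52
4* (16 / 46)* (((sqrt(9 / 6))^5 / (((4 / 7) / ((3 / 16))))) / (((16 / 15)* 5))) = 567* sqrt(6) / 5888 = 0.24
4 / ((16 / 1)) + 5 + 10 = 61 / 4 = 15.25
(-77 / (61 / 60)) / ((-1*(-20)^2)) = 231 / 1220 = 0.19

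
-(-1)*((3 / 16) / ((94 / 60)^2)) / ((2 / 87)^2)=5109075 / 35344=144.55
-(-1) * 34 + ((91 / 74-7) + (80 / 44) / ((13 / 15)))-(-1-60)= 966429 / 10582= 91.33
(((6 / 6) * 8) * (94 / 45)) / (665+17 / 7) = 329 / 13140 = 0.03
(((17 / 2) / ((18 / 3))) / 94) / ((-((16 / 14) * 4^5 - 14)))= -119 / 9130032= -0.00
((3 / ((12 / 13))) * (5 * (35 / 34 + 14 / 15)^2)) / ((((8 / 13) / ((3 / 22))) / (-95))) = -292493201 / 221952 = -1317.82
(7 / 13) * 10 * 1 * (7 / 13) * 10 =4900 / 169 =28.99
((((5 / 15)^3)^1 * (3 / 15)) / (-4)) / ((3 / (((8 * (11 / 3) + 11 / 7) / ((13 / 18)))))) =-649 / 24570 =-0.03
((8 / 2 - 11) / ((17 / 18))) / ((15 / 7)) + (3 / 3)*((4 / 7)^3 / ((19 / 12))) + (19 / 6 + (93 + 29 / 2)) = 178357586 / 1661835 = 107.33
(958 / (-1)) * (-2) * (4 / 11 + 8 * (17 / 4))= 724248 / 11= 65840.73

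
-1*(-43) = 43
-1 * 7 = -7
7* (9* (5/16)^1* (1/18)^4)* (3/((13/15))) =175/269568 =0.00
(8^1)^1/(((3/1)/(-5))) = -40/3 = -13.33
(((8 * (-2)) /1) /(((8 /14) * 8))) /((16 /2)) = -7 /16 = -0.44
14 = 14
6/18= 1/3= 0.33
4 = 4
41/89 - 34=-2985/89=-33.54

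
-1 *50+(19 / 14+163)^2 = 5284801 / 196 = 26963.27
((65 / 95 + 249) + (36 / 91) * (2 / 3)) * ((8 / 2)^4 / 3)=110632960 / 5187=21328.89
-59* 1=-59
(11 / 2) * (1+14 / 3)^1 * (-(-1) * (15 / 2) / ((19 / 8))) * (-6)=-11220 / 19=-590.53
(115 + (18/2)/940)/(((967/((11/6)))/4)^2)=13081189/1977713235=0.01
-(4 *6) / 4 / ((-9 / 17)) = 34 / 3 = 11.33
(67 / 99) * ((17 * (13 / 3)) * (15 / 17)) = 4355 / 99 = 43.99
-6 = -6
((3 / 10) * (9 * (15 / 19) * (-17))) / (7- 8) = 1377 / 38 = 36.24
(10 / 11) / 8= 5 / 44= 0.11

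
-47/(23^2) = -0.09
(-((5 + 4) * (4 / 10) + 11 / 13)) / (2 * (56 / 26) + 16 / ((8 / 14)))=-289 / 2100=-0.14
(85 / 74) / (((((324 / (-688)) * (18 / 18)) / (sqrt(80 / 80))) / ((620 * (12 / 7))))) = -2592.42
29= 29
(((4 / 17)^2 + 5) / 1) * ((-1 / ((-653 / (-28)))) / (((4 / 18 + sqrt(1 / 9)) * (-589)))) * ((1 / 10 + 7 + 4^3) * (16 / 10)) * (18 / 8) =2355932628 / 13894289125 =0.17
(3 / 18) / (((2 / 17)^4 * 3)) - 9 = 80929 / 288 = 281.00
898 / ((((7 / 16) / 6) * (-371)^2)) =86208 / 963487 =0.09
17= 17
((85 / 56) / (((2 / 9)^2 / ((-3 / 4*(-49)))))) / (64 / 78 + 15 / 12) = 331695 / 608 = 545.55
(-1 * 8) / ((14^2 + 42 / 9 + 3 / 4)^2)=-1152 / 5841889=-0.00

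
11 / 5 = 2.20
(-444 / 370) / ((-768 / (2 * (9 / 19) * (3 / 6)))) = 0.00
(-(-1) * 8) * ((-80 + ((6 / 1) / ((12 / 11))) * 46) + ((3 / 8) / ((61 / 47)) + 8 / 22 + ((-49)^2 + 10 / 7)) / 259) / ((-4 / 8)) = -2916.45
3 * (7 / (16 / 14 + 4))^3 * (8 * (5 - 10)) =-588245 / 1944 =-302.60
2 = 2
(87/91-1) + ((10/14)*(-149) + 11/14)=-19235/182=-105.69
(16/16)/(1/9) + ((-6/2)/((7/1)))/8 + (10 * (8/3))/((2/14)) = 32863/168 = 195.61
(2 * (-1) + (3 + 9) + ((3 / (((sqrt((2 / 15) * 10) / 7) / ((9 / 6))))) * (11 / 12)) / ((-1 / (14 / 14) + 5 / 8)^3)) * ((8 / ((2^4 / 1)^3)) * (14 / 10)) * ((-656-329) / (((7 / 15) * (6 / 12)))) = -14775 / 128 + 75845 * sqrt(3) / 24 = 5358.21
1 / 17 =0.06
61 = 61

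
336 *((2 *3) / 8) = 252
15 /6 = 5 /2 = 2.50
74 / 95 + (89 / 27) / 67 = 142321 / 171855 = 0.83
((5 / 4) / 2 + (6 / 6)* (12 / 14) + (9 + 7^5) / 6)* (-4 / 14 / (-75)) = 471097 / 44100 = 10.68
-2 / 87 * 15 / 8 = -5 / 116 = -0.04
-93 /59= -1.58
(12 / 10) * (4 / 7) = 24 / 35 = 0.69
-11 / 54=-0.20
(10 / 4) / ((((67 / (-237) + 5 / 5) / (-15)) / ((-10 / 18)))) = 1975 / 68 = 29.04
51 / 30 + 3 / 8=2.08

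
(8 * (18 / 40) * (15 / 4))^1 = 27 / 2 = 13.50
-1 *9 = -9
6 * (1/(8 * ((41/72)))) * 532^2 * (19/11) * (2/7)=82966464/451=183961.12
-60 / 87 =-20 / 29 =-0.69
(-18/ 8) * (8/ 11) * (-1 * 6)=108/ 11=9.82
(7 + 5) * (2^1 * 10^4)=240000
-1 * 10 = -10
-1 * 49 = -49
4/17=0.24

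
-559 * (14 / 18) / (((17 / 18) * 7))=-1118 / 17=-65.76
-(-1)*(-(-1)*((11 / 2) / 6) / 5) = 11 / 60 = 0.18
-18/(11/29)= -522/11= -47.45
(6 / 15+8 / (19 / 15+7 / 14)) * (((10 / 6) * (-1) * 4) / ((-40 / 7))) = 4571 / 795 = 5.75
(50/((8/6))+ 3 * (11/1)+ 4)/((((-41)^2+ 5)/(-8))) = -298/843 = -0.35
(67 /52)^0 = 1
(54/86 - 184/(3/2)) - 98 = -28385/129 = -220.04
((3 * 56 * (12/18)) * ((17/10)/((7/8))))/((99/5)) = 1088/99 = 10.99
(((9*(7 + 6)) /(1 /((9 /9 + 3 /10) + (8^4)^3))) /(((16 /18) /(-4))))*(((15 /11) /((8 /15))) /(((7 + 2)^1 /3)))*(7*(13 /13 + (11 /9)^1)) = -42210938585886525 /88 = -479669756657801.42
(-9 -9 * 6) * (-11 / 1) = 693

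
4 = 4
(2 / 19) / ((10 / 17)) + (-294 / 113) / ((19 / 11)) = -14249 / 10735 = -1.33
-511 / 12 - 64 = -1279 / 12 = -106.58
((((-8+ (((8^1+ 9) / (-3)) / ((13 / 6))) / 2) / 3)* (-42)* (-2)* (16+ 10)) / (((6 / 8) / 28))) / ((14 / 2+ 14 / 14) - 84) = 189728 / 57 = 3328.56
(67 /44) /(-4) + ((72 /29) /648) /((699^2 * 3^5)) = -0.38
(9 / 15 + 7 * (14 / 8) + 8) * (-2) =-417 / 10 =-41.70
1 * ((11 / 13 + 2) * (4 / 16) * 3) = 111 / 52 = 2.13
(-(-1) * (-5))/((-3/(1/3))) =5/9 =0.56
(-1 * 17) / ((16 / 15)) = -255 / 16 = -15.94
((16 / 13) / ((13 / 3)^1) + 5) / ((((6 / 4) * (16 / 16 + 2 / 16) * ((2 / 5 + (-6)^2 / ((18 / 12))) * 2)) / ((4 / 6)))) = 35720 / 835029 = 0.04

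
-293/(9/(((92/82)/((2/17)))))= -114563/369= -310.47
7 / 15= 0.47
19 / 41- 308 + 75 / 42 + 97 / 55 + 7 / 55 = -9592859 / 31570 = -303.86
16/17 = 0.94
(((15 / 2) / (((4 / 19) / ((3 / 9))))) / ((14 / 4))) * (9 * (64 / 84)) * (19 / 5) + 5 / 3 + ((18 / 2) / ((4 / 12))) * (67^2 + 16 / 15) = 89171578 / 735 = 121321.87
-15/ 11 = -1.36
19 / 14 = 1.36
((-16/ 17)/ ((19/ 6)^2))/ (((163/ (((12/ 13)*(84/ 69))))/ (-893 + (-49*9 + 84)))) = 241920000/ 299098969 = 0.81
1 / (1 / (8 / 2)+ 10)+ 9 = 373 / 41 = 9.10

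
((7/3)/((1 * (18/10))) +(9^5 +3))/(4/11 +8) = 17538829/2484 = 7060.72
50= 50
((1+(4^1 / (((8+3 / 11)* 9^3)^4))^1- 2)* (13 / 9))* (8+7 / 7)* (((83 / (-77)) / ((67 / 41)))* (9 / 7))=65907923911419116282831 / 5977965285062917695549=11.03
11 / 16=0.69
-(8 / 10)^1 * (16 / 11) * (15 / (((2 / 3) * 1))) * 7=-2016 / 11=-183.27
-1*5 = -5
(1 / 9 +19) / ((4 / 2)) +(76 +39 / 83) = 64261 / 747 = 86.03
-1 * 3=-3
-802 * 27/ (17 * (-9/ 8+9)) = -19248/ 119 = -161.75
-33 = -33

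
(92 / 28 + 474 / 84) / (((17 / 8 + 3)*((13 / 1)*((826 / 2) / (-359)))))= -179500 / 1540903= -0.12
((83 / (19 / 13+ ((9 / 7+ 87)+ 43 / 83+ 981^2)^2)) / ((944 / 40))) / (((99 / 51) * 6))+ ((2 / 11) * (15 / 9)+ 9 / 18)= 76265992311306534745049 / 94972745142343169288748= 0.80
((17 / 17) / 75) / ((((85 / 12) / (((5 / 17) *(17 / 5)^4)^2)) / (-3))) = -17038284 / 1953125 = -8.72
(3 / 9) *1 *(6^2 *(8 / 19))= 96 / 19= 5.05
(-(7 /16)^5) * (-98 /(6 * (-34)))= -0.01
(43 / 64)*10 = 215 / 32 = 6.72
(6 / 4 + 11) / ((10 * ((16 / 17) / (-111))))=-9435 / 64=-147.42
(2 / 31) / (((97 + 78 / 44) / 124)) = 176 / 2173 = 0.08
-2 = -2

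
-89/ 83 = -1.07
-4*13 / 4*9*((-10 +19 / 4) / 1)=2457 / 4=614.25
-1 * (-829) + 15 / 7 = 5818 / 7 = 831.14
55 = 55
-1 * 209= -209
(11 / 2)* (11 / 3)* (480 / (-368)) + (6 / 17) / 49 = -503827 / 19159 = -26.30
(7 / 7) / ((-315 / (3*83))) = -83 / 105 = -0.79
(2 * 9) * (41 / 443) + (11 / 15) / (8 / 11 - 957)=116391727 / 69898755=1.67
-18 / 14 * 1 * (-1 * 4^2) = 144 / 7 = 20.57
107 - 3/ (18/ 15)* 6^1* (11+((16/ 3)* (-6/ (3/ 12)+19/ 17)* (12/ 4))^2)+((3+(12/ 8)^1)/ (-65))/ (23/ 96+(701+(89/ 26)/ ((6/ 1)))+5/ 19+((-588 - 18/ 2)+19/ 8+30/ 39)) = -276130778471246/ 137331355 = -2010689.97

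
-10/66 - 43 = -1424/33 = -43.15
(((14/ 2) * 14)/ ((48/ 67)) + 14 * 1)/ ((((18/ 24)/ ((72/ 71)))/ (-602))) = -122740.17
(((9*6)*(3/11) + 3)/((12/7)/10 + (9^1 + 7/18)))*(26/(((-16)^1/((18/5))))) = -1437345/132506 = -10.85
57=57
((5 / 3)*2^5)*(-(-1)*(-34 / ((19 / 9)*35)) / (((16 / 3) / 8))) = -4896 / 133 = -36.81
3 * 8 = 24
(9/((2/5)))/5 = 9/2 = 4.50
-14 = -14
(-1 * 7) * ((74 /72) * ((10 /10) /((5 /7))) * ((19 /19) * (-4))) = 1813 /45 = 40.29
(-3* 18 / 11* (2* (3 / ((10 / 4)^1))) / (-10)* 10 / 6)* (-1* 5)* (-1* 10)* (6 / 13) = 6480 / 143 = 45.31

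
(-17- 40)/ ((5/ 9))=-102.60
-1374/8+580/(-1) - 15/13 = -39151/52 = -752.90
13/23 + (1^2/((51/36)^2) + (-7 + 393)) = 2572811/6647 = 387.06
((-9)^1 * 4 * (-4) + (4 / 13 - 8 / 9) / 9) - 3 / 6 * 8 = 147352 / 1053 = 139.94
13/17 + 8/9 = 253/153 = 1.65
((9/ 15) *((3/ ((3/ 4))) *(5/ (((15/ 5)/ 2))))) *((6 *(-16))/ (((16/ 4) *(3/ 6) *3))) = -128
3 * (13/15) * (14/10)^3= 4459/625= 7.13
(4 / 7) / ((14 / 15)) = 30 / 49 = 0.61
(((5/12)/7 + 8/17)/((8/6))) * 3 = 1.19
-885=-885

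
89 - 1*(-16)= 105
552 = 552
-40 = -40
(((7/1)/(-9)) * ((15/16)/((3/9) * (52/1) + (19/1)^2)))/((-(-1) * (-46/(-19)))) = -133/167072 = -0.00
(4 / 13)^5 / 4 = 256 / 371293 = 0.00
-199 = -199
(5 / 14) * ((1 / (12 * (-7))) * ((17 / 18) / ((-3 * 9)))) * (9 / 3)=85 / 190512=0.00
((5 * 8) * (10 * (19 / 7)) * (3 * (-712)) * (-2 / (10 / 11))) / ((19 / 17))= 31954560 / 7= 4564937.14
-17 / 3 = -5.67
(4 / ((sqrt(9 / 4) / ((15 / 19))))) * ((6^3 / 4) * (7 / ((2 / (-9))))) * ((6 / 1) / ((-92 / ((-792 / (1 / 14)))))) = -1131641280 / 437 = -2589568.15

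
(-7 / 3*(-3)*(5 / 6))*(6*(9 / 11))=315 / 11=28.64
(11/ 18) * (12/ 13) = 22/ 39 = 0.56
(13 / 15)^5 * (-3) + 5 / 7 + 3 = 3982199 / 1771875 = 2.25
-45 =-45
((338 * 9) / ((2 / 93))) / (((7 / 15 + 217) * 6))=707265 / 6524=108.41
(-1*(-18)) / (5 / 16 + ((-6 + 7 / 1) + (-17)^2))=288 / 4645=0.06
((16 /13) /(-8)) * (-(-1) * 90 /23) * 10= -6.02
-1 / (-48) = 1 / 48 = 0.02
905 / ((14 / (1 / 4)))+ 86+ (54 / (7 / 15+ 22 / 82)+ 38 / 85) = 94710569 / 537880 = 176.08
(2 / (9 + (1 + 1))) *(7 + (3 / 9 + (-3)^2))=98 / 33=2.97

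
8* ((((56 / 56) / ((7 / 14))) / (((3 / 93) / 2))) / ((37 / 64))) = 63488 / 37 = 1715.89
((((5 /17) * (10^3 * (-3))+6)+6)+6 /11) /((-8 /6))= 243981 /374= 652.36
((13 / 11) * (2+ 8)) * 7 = 910 / 11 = 82.73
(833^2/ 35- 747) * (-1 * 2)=-38156.80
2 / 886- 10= -4429 / 443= -10.00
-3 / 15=-1 / 5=-0.20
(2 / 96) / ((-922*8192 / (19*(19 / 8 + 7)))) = -475 / 966787072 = -0.00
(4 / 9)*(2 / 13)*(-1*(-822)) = 2192 / 39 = 56.21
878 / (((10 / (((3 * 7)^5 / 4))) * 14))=256131477 / 40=6403286.92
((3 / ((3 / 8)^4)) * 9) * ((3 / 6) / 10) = 1024 / 15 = 68.27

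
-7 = -7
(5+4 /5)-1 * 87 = -406 /5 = -81.20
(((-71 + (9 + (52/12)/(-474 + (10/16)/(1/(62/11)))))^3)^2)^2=10637152481939026335847377880214199915133250014674868215665868604549404510785536/3291174890294810834737154116955031929557988002159540415841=3232022860075415493516.66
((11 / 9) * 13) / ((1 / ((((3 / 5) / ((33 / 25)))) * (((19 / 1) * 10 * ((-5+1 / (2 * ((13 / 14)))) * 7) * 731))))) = -281946700 / 9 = -31327411.11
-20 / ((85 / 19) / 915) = -69540 / 17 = -4090.59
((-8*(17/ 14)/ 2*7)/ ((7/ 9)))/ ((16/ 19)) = -2907/ 56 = -51.91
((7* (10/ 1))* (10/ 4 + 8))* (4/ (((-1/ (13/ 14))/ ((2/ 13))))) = -420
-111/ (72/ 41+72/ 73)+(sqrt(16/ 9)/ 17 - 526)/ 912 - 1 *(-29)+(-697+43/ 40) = -54882391/ 77520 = -707.98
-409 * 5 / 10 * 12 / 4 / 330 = -409 / 220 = -1.86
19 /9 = 2.11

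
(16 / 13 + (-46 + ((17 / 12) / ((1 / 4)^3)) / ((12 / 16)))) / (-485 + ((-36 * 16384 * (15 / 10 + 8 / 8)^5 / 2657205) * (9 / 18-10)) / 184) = -0.16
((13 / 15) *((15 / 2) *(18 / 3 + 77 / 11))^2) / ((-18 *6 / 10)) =-54925 / 72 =-762.85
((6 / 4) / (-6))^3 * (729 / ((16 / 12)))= -2187 / 256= -8.54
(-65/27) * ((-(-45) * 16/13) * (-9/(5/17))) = 4080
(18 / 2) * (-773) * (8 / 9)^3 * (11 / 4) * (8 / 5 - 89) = 1174379.77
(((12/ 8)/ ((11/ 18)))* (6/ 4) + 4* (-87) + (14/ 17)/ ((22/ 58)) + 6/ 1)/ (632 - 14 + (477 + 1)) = -11429/ 37264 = -0.31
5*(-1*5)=-25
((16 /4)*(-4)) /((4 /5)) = -20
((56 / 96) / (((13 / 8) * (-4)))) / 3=-0.03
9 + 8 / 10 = 9.80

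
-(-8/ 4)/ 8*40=10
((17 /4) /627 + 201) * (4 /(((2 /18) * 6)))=504125 /418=1206.04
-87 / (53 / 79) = -6873 / 53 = -129.68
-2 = -2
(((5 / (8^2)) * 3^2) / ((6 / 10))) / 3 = 25 / 64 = 0.39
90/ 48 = 15/ 8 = 1.88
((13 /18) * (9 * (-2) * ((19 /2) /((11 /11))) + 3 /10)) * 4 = -493.13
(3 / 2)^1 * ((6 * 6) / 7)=54 / 7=7.71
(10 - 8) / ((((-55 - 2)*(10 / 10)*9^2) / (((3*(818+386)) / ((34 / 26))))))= -31304 / 26163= -1.20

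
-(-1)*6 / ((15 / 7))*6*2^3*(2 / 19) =1344 / 95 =14.15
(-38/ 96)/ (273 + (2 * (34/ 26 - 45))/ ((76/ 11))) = -4693/ 3086736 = -0.00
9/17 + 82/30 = 832/255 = 3.26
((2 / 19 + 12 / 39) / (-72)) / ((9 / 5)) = -85 / 26676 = -0.00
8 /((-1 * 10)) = -0.80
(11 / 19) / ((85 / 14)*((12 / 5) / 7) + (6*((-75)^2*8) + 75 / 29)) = 15631 / 7289856027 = 0.00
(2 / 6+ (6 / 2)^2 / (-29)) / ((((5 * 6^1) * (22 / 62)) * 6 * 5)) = 31 / 430650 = 0.00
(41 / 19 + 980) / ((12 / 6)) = 18661 / 38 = 491.08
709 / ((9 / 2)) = 1418 / 9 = 157.56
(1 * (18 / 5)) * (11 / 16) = 99 / 40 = 2.48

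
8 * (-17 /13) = -136 /13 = -10.46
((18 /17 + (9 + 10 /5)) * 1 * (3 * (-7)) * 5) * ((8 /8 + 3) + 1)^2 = -538125 /17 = -31654.41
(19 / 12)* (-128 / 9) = -608 / 27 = -22.52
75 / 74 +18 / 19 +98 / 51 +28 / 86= 12974869 / 3083358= 4.21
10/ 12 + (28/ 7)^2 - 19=-13/ 6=-2.17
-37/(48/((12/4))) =-37/16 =-2.31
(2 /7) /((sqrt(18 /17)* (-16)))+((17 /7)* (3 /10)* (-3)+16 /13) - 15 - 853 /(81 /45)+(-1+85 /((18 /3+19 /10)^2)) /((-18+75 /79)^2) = -489.86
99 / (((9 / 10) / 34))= 3740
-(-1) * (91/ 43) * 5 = 455/ 43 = 10.58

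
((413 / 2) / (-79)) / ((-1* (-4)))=-413 / 632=-0.65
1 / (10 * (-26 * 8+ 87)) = -1 / 1210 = -0.00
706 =706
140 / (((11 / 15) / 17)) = 35700 / 11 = 3245.45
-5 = -5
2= 2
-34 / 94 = -17 / 47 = -0.36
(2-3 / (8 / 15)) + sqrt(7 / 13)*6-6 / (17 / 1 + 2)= -599 / 152 + 6*sqrt(91) / 13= 0.46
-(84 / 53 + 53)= -2893 / 53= -54.58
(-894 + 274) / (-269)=620 / 269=2.30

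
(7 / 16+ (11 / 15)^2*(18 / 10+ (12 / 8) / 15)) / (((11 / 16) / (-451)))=-1076947 / 1125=-957.29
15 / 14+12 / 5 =243 / 70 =3.47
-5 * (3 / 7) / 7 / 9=-5 / 147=-0.03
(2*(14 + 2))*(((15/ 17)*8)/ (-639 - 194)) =-0.27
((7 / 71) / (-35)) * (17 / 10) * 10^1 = -0.05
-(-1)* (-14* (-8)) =112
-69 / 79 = -0.87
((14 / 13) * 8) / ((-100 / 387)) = -33.34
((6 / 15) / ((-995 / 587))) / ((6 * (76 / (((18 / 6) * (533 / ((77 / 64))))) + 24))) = -5005936 / 3062008025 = -0.00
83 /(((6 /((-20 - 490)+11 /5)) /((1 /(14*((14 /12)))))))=-210737 /490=-430.08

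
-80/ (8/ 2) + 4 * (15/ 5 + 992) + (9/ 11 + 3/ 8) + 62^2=686857/ 88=7805.19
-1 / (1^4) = -1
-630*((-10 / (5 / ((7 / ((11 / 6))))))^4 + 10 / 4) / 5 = -6277791051 / 14641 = -428781.58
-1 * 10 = -10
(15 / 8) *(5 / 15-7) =-25 / 2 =-12.50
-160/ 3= -53.33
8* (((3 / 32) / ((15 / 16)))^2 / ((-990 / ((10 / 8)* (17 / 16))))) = -0.00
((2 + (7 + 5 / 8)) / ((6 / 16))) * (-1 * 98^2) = -739508 / 3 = -246502.67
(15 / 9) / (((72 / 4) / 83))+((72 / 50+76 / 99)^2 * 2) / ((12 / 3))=124008421 / 12251250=10.12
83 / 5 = 16.60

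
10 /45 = 2 /9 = 0.22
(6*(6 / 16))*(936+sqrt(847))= 99*sqrt(7) / 4+2106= 2171.48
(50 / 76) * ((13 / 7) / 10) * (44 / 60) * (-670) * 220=-13206.89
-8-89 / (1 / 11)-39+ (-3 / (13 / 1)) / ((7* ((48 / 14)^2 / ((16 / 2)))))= -320119 / 312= -1026.02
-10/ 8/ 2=-5/ 8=-0.62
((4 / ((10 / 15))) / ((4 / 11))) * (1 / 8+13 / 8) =231 / 8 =28.88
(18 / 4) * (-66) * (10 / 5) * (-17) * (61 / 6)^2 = 2087481 / 2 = 1043740.50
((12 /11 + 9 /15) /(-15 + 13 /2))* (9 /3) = -558 /935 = -0.60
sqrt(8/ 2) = 2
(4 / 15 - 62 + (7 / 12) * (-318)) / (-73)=7417 / 2190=3.39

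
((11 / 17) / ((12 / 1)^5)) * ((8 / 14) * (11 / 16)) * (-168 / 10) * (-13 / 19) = 1573 / 133954560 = 0.00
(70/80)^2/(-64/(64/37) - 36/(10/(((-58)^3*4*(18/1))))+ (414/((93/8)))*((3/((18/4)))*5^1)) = 7595/501685272128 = 0.00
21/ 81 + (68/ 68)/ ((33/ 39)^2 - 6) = 1688/ 24111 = 0.07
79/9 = 8.78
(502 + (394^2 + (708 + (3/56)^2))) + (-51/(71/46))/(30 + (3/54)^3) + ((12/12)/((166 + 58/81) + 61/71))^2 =5022493732462262515488833/32103914440155880000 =156444.90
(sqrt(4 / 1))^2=4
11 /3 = 3.67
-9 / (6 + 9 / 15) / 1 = -15 / 11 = -1.36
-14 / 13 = -1.08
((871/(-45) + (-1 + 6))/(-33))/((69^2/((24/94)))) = 2584/110764665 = 0.00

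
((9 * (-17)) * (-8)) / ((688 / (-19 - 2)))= -3213 / 86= -37.36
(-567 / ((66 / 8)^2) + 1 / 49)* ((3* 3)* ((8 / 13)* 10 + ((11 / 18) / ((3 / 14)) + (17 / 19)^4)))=-21741348657592 / 30134255151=-721.48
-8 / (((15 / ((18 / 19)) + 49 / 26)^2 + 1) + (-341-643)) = 6084 / 508831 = 0.01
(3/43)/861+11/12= 135763/148092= 0.92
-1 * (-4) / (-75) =-4 / 75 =-0.05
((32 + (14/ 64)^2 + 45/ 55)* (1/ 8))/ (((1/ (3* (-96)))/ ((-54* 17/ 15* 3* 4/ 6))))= 509769531/ 3520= 144820.89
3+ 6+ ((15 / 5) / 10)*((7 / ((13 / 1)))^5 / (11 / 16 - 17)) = 1453477639 / 161512455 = 9.00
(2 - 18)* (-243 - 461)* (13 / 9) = 146432 / 9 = 16270.22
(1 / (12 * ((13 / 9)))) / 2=0.03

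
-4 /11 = -0.36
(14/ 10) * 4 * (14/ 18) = 196/ 45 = 4.36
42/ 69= 14/ 23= 0.61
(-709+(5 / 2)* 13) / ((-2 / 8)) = 2706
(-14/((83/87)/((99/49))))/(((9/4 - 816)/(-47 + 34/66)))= -1067664/630385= -1.69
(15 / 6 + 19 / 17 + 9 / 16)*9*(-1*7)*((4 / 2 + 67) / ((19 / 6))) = -14827617 / 2584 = -5738.24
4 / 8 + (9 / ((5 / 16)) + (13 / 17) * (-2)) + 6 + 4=6421 / 170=37.77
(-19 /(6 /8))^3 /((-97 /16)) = 7023616 /2619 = 2681.79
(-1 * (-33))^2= 1089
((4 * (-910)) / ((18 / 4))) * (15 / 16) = -2275 / 3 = -758.33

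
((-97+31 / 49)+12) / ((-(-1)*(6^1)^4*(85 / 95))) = -13091 / 179928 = -0.07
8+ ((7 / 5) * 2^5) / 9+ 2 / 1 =674 / 45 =14.98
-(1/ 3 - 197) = 590/ 3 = 196.67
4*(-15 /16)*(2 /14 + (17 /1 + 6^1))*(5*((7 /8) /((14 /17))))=-103275 /224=-461.05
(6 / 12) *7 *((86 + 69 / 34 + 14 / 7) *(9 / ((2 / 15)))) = 2892645 / 136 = 21269.45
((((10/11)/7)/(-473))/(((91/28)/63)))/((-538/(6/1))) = 1080/18194891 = 0.00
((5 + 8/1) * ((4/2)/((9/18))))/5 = 52/5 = 10.40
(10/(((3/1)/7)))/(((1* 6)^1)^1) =35/9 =3.89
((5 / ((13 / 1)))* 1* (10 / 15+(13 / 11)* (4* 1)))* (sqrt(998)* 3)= 196.62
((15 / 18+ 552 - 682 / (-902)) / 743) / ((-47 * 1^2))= -136183 / 8590566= -0.02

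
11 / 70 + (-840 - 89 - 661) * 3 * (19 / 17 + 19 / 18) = -12335563 / 1190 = -10366.02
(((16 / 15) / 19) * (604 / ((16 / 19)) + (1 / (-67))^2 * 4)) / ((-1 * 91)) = -566108 / 1279365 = -0.44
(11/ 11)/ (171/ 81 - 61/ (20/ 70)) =-18/ 3805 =-0.00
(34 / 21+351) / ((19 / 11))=81455 / 399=204.15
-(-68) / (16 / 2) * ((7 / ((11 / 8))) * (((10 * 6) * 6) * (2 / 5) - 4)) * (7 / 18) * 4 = 932960 / 99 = 9423.84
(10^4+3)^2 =100060009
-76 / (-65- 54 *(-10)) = -4 / 25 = -0.16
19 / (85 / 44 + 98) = 836 / 4397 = 0.19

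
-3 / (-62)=3 / 62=0.05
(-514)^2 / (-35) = -264196 / 35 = -7548.46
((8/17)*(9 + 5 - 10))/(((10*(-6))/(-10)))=16/51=0.31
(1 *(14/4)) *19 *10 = 665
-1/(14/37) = -37/14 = -2.64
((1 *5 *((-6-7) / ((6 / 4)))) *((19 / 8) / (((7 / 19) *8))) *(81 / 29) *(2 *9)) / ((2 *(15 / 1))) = -380133 / 6496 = -58.52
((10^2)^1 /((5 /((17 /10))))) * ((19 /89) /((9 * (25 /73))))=47158 /20025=2.35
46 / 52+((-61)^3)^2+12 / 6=1339529733461 / 26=51520374363.88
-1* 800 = -800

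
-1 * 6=-6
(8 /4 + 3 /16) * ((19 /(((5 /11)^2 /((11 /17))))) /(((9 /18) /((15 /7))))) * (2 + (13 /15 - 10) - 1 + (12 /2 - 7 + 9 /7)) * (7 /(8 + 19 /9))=-23442903 /7735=-3030.76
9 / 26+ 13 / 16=241 / 208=1.16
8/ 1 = 8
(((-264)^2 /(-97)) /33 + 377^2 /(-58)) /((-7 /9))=3178.64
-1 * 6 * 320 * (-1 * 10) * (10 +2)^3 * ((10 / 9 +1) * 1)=70041600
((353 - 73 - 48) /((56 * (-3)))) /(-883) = 29 /18543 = 0.00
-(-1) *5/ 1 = 5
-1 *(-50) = 50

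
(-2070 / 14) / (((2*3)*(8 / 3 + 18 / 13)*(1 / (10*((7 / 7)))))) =-67275 / 1106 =-60.83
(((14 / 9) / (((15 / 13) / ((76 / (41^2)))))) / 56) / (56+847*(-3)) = -0.00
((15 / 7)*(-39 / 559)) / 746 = -45 / 224546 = -0.00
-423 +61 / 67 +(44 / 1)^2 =101432 / 67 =1513.91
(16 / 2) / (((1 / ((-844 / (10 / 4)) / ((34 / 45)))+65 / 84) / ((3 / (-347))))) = -638064 / 7118011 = -0.09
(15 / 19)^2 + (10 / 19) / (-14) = 1480 / 2527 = 0.59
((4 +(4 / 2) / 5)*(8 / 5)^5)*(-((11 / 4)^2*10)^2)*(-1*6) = 989497344 / 625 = 1583195.75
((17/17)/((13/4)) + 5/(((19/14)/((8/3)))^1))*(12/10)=15016/1235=12.16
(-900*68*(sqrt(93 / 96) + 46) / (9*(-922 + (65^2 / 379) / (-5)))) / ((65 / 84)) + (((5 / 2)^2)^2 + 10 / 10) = 1804040*sqrt(62) / 1517893 + 11595156933 / 24286288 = 486.79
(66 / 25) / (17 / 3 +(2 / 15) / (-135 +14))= 23958 / 51415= 0.47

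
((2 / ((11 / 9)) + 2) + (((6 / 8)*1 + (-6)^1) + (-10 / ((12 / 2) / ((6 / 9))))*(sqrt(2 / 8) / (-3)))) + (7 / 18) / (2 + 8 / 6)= -1948 / 1485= -1.31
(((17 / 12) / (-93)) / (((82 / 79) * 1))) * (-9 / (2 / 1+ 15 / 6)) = 1343 / 45756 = 0.03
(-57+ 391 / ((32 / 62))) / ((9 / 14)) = 78463 / 72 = 1089.76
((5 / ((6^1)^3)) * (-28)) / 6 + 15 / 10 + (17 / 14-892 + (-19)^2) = -1198397 / 2268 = -528.39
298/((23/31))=9238/23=401.65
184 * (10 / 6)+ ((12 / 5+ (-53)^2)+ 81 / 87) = 1356764 / 435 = 3119.00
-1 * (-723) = 723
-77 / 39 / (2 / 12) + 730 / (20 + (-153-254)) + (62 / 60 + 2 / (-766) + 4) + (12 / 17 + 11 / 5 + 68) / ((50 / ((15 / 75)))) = -172344240277 / 20473025625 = -8.42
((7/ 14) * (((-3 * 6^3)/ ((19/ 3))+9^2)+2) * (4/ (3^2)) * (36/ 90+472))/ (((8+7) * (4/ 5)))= -433427/ 2565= -168.98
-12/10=-6/5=-1.20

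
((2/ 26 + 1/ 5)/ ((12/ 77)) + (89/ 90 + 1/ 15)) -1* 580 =-577.17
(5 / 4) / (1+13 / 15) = 75 / 112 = 0.67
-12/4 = -3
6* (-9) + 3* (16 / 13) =-654 / 13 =-50.31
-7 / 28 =-1 / 4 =-0.25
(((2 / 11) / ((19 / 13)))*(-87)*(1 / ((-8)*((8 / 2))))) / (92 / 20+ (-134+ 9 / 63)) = -35 / 13376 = -0.00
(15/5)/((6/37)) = 37/2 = 18.50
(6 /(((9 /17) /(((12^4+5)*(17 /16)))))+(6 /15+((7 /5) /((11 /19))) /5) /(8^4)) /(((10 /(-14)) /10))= -5907833259503 /1689600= -3496586.92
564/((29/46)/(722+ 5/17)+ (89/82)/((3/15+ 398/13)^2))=26200868935992372/93645295171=279788.42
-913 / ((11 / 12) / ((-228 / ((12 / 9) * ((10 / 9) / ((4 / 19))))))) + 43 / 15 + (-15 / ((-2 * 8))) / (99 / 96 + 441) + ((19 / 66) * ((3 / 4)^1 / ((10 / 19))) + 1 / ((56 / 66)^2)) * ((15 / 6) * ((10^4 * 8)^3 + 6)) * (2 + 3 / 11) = 62710038857530252088914 / 11980815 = 5234204756315012.97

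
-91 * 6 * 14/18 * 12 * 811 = -4132856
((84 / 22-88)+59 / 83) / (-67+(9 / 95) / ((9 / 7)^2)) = 65158695 / 52256468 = 1.25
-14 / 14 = -1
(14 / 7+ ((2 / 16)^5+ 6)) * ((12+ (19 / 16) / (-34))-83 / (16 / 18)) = -651.28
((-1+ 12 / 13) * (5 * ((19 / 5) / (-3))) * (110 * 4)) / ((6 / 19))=79420 / 117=678.80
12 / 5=2.40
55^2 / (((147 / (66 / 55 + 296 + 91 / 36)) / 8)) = 65280710 / 1323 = 49342.94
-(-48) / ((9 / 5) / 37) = 2960 / 3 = 986.67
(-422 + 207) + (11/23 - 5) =-5049/23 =-219.52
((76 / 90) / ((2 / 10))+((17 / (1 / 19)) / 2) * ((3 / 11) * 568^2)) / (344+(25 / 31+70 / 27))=130832620410 / 3198503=40904.33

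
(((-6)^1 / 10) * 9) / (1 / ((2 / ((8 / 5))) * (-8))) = 54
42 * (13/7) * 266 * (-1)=-20748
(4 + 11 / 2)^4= 130321 / 16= 8145.06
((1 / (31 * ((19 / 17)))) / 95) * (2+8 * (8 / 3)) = 238 / 33573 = 0.01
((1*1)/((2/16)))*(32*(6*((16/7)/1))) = 24576/7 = 3510.86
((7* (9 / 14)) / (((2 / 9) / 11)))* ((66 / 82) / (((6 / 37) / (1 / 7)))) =362637 / 2296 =157.94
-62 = -62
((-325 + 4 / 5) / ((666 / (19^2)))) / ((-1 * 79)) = 585181 / 263070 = 2.22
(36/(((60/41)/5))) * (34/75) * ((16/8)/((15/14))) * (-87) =-1131928/125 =-9055.42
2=2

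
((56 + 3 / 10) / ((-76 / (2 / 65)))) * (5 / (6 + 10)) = -563 / 79040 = -0.01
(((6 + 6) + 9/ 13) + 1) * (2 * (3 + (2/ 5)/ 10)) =27056/ 325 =83.25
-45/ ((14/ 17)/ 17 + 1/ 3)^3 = -29327146335/ 36264691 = -808.70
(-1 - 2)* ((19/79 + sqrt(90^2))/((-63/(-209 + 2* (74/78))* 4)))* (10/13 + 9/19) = -17677346431/63924588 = -276.53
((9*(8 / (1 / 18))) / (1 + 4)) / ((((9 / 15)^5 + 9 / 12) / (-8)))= -8640000 / 3449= -2505.07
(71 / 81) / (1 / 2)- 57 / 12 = -971 / 324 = -3.00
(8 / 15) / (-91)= -8 / 1365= -0.01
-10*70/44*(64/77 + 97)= -188325/121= -1556.40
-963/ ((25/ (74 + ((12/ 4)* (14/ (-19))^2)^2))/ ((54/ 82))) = -1944.44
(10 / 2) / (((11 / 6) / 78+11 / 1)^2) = 1095120 / 26615281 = 0.04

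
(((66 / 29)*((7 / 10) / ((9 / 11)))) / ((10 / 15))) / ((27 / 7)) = 5929 / 7830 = 0.76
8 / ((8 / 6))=6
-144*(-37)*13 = 69264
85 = 85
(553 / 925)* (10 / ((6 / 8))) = 4424 / 555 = 7.97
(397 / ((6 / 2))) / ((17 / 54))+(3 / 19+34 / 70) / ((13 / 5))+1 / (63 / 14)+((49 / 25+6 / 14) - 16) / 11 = 30523855238 / 72747675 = 419.59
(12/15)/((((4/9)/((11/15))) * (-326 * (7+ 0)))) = -33/57050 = -0.00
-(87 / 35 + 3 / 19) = -1758 / 665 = -2.64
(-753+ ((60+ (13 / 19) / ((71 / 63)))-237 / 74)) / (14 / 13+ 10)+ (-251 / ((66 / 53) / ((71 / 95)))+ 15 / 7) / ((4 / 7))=-28345278651 / 87846880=-322.67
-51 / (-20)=51 / 20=2.55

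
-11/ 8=-1.38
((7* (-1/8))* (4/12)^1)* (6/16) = -7/64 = -0.11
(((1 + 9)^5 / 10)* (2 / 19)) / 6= 10000 / 57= 175.44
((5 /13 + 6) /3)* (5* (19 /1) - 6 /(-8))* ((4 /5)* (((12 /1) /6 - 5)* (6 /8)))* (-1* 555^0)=95367 /260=366.80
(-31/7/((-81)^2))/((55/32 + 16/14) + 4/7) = -0.00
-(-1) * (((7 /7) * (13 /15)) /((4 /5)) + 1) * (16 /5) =20 /3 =6.67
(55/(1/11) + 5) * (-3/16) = -915/8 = -114.38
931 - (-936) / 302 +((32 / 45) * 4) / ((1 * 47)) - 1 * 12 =294505583 / 319365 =922.16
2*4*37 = 296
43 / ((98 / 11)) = 473 / 98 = 4.83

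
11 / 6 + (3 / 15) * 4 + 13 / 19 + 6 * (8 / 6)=6451 / 570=11.32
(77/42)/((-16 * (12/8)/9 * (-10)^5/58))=319/800000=0.00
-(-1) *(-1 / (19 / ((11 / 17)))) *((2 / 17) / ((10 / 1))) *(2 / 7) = -22 / 192185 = -0.00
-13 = -13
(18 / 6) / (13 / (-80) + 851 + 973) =240 / 145907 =0.00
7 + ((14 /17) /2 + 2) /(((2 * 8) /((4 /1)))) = 517 /68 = 7.60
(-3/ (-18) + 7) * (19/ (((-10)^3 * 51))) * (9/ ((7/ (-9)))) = 7353/ 238000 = 0.03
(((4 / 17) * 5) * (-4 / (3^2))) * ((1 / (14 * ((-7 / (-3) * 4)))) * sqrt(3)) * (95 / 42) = -475 * sqrt(3) / 52479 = -0.02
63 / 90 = 7 / 10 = 0.70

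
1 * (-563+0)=-563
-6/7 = -0.86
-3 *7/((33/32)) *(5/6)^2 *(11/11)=-1400/99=-14.14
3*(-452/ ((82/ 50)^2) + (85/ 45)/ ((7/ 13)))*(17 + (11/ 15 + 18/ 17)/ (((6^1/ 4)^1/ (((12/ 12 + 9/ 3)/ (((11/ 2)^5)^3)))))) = -946669355113059119993496937/ 112807693785834550402515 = -8391.89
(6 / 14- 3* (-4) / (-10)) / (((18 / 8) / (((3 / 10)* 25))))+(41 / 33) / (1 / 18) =1524 / 77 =19.79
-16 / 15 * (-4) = 64 / 15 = 4.27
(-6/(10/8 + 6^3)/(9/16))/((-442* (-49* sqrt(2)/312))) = -0.00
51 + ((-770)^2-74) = 592877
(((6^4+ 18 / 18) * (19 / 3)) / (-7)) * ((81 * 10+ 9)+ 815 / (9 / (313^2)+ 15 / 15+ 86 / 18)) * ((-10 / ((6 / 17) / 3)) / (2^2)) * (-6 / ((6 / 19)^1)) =-32442184838701845 / 71322566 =-454865642.93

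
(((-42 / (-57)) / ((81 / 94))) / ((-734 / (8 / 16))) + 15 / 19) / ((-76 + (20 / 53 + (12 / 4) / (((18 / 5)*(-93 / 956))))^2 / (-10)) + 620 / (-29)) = -17440740470548 / 2301106900969129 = -0.01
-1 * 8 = -8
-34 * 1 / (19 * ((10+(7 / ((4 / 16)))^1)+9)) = -34 / 893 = -0.04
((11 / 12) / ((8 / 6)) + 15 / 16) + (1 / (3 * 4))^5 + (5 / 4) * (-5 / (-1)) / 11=6003083 / 2737152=2.19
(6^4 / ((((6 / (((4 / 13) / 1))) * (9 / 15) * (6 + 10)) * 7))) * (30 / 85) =540 / 1547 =0.35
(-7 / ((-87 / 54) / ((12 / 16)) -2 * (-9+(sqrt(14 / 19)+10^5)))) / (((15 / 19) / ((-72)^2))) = 79575997965408 / 346220111149795 -41885424 * sqrt(266) / 346220111149795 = 0.23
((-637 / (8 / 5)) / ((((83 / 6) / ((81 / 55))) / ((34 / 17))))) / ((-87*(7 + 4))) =51597 / 582494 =0.09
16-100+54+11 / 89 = -2659 / 89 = -29.88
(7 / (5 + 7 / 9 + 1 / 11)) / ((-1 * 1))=-99 / 83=-1.19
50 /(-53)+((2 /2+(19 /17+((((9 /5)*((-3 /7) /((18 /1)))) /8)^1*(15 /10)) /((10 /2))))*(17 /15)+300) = 301.45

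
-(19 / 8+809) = -6491 / 8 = -811.38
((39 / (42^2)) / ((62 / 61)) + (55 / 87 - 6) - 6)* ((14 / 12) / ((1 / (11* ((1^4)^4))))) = -131948641 / 906192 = -145.61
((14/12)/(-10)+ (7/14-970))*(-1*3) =58177/20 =2908.85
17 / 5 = 3.40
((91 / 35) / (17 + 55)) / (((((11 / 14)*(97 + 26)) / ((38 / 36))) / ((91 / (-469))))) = -22477 / 293709240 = -0.00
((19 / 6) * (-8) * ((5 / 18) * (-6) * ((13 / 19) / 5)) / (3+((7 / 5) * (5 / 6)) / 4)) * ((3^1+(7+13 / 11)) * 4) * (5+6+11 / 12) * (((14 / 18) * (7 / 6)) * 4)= 21729344 / 6399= 3395.74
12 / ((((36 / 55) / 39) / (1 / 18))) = 715 / 18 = 39.72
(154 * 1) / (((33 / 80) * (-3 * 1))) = -1120 / 9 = -124.44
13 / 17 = 0.76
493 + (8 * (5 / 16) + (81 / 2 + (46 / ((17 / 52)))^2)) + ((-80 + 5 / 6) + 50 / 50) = 35123867 / 1734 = 20255.98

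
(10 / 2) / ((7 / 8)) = 40 / 7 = 5.71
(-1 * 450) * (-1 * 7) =3150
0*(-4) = 0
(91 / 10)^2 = 8281 / 100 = 82.81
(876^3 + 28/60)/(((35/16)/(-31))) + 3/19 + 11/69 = -728526638935248/76475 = -9526337220.47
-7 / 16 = -0.44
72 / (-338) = -36 / 169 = -0.21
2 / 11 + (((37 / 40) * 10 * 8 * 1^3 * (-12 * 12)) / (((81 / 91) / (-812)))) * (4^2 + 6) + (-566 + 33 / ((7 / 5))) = 148204513055 / 693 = 213859326.20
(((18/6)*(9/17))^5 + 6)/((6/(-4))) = -15245366/1419857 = -10.74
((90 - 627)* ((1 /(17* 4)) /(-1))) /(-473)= -537 /32164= -0.02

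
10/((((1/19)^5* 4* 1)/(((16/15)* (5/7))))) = 99043960/21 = 4716379.05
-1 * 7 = -7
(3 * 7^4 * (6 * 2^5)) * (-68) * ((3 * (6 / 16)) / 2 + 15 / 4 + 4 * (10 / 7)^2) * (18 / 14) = -1508464944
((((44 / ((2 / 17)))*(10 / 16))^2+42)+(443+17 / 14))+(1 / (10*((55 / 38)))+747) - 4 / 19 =55872.14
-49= -49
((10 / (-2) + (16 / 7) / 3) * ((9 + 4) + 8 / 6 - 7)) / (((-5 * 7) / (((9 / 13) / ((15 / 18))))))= 11748 / 15925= 0.74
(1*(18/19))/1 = 18/19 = 0.95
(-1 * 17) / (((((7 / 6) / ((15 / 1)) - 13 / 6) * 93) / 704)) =61.61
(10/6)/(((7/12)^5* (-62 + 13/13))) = -414720/1025227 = -0.40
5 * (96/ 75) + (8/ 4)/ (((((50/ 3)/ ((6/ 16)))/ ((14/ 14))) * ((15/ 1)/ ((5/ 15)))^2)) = 288001/ 45000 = 6.40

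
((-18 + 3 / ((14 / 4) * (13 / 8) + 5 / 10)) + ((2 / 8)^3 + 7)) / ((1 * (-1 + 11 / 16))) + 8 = 5491 / 132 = 41.60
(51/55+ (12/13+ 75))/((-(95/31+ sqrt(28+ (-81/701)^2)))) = 1325323730431/104795514681- 3084693719* sqrt(13765789)/523977573405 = -9.20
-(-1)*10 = 10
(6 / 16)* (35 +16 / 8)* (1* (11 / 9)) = 407 / 24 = 16.96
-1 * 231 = -231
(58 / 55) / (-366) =-29 / 10065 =-0.00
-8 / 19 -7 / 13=-237 / 247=-0.96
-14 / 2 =-7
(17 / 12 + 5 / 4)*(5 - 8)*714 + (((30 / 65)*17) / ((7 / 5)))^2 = -5680.59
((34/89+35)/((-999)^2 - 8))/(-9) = -3149/799392393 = -0.00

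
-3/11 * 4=-12/11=-1.09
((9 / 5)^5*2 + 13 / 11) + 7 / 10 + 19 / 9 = 25854029 / 618750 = 41.78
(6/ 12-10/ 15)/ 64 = -1/ 384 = -0.00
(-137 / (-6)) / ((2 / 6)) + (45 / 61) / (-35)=58481 / 854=68.48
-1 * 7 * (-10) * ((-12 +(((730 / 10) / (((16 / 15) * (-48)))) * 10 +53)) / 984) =39935 / 20992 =1.90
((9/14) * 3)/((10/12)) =81/35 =2.31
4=4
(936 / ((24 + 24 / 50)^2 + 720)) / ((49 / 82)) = 333125 / 280574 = 1.19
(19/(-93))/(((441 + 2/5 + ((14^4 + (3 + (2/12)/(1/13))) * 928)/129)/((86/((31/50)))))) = -0.00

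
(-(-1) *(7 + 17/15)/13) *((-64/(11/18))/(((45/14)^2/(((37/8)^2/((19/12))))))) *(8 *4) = -2741.68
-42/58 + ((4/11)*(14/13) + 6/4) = 9683/8294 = 1.17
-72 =-72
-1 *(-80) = 80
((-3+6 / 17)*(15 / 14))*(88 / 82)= -3.04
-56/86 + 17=703/43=16.35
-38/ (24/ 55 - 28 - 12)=1045/ 1088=0.96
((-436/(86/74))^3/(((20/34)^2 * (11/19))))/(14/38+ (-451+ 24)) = 54749442053146184/88616514525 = 617824.37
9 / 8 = 1.12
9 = 9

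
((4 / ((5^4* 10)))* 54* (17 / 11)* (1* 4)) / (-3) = -2448 / 34375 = -0.07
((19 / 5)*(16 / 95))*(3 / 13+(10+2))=2544 / 325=7.83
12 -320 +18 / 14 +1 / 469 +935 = 294667 / 469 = 628.29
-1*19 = -19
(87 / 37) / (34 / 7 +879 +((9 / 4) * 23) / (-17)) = 0.00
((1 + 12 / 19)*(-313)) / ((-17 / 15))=450.60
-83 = -83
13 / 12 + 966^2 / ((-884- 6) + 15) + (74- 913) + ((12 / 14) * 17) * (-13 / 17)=-20112997 / 10500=-1915.52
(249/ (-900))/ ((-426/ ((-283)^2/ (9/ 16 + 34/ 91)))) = 1209824434/ 21773925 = 55.56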